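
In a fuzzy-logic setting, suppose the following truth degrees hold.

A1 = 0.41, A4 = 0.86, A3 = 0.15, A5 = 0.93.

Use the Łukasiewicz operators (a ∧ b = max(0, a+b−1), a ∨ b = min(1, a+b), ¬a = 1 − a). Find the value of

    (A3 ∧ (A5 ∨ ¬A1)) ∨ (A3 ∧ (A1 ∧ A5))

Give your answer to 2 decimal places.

¬A1 = 1 − 0.41 = 0.59
A5 ∨ ¬A1 = min(1, a+b) on (0.93, 0.59) = 1.00
A3 ∧ (A5 ∨ ¬A1) = max(0, a+b−1) on (0.15, 1.00) = 0.15
A1 ∧ A5 = max(0, a+b−1) on (0.41, 0.93) = 0.34
A3 ∧ (A1 ∧ A5) = max(0, a+b−1) on (0.15, 0.34) = 0.00
(A3 ∧ (A5 ∨ ¬A1)) ∨ (A3 ∧ (A1 ∧ A5)) = min(1, a+b) on (0.15, 0.00) = 0.15

0.15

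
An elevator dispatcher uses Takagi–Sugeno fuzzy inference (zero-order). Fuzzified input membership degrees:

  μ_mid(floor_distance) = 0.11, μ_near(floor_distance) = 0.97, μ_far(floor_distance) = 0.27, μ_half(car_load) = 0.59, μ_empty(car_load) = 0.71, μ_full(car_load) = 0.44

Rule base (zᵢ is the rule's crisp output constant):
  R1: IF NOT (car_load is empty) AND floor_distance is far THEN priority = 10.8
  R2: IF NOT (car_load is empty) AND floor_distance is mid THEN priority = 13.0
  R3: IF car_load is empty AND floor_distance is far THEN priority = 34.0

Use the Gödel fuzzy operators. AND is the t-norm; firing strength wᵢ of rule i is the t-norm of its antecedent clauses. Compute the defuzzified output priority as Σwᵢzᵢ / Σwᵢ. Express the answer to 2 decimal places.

20.81

R1 (z=10.8): ¬empty=1−0.71=0.29, far=0.27; AND[min(a, b)] → w = 0.27
R2 (z=13.0): ¬empty=1−0.71=0.29, mid=0.11; AND[min(a, b)] → w = 0.11
R3 (z=34.0): empty=0.71, far=0.27; AND[min(a, b)] → w = 0.27
Weighted average = (0.27·10.8 + 0.11·13.0 + 0.27·34.0) / (0.27 + 0.11 + 0.27)
  = 13.5260 / 0.6500 = 20.81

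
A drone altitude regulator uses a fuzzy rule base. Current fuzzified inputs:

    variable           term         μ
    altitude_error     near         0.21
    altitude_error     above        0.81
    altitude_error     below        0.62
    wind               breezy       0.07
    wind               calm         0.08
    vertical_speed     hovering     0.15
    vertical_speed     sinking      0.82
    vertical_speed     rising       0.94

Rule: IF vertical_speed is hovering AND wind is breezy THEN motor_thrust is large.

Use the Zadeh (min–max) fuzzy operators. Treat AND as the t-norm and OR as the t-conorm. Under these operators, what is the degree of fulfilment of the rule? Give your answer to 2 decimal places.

firing strength: hovering=0.15, breezy=0.07; AND[min(a, b)] → w = 0.07

0.07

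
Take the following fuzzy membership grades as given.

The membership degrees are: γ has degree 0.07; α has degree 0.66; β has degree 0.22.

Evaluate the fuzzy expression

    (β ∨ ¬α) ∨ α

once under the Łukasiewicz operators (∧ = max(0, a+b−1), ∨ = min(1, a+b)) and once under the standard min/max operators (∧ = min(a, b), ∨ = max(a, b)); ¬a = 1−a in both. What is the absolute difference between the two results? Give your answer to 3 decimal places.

0.340

Under Łukasiewicz:
  ¬α = 1 − 0.66 = 0.34
  β ∨ ¬α = min(1, a+b) on (0.22, 0.34) = 0.56
  (β ∨ ¬α) ∨ α = min(1, a+b) on (0.56, 0.66) = 1.00
  → value = 1.0000
Under standard min/max:
  ¬α = 1 − 0.66 = 0.34
  β ∨ ¬α = max(a, b) on (0.22, 0.34) = 0.34
  (β ∨ ¬α) ∨ α = max(a, b) on (0.34, 0.66) = 0.66
  → value = 0.6600
|1.0000 − 0.6600| = 0.340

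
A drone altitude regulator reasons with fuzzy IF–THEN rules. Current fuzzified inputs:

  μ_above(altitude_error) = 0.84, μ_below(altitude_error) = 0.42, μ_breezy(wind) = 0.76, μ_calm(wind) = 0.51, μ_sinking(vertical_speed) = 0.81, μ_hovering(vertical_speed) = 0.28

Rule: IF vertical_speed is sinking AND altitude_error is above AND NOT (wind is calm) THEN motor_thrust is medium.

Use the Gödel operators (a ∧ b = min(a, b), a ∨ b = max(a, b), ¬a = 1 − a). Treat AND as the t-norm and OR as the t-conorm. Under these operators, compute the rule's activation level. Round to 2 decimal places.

0.49

firing strength: sinking=0.81, above=0.84, ¬calm=1−0.51=0.49; AND[min(a, b)] → w = 0.49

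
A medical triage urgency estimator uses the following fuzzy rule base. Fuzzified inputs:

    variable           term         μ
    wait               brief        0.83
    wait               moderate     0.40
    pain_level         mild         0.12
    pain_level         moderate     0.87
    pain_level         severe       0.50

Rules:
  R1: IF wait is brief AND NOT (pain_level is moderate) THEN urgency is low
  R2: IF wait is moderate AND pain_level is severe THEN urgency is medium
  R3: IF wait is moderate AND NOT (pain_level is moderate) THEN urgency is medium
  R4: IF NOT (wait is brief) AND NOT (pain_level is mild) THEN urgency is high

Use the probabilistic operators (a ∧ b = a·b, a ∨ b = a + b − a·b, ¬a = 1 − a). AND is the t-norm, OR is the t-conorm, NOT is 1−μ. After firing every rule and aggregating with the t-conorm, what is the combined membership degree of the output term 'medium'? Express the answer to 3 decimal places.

0.242

R1: brief=0.83, ¬moderate=1−0.87=0.13; AND[a·b] → w = 0.1079
R2: moderate=0.40, severe=0.50; AND[a·b] → w = 0.2000
R3: moderate=0.40, ¬moderate=1−0.87=0.13; AND[a·b] → w = 0.0520
R4: ¬brief=1−0.83=0.17, ¬mild=1−0.12=0.88; AND[a·b] → w = 0.1496
Rules with consequent 'medium': {R2, R3} → strengths 0.2000, 0.0520
Aggregate via t-conorm [a + b − a·b]: 0.2416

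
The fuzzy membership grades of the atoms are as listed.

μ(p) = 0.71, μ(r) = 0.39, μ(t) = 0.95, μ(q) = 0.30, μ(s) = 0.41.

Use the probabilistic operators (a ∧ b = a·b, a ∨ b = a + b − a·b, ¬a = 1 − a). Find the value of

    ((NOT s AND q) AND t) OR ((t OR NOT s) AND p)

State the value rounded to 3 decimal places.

0.747

NOT s = 1 − 0.4100 = 0.5900
NOT s AND q = a·b on (0.5900, 0.3000) = 0.1770
(NOT s AND q) AND t = a·b on (0.1770, 0.9500) = 0.1682
NOT s = 1 − 0.4100 = 0.5900
t OR NOT s = a + b − a·b on (0.9500, 0.5900) = 0.9795
(t OR NOT s) AND p = a·b on (0.9795, 0.7100) = 0.6954
((NOT s AND q) AND t) OR ((t OR NOT s) AND p) = a + b − a·b on (0.1682, 0.6954) = 0.7467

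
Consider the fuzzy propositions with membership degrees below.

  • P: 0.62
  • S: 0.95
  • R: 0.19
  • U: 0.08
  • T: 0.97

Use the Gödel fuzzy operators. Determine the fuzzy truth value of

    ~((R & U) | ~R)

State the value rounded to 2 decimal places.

R & U = min(a, b) on (0.19, 0.08) = 0.08
~R = 1 − 0.19 = 0.81
(R & U) | ~R = max(a, b) on (0.08, 0.81) = 0.81
~((R & U) | ~R) = 1 − 0.81 = 0.19

0.19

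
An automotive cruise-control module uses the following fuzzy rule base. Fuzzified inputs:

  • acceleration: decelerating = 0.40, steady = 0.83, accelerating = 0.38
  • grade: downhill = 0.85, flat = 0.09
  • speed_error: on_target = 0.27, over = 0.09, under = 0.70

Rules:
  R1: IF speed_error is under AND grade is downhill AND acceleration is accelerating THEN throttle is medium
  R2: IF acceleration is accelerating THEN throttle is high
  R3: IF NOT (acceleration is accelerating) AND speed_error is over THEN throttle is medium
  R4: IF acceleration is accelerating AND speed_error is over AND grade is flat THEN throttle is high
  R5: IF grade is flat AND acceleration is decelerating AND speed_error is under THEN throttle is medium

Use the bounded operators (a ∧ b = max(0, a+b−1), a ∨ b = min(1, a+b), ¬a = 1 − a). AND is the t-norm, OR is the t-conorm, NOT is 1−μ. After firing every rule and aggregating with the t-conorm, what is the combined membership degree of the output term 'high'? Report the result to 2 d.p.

0.38

R1: under=0.70, downhill=0.85, accelerating=0.38; AND[max(0, a+b−1)] → w = 0.00
R2: accelerating=0.38 → w = 0.38
R3: ¬accelerating=1−0.38=0.62, over=0.09; AND[max(0, a+b−1)] → w = 0.00
R4: accelerating=0.38, over=0.09, flat=0.09; AND[max(0, a+b−1)] → w = 0.00
R5: flat=0.09, decelerating=0.40, under=0.70; AND[max(0, a+b−1)] → w = 0.00
Rules with consequent 'high': {R2, R4} → strengths 0.38, 0.00
Aggregate via t-conorm [min(1, a+b)]: 0.38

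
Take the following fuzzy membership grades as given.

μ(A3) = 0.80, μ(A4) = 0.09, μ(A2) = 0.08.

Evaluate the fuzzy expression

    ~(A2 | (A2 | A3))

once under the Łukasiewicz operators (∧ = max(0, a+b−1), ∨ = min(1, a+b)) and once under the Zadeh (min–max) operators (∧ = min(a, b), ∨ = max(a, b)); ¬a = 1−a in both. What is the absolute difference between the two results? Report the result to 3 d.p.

0.160

Under Łukasiewicz:
  A2 | A3 = min(1, a+b) on (0.08, 0.80) = 0.88
  A2 | (A2 | A3) = min(1, a+b) on (0.08, 0.88) = 0.96
  ~(A2 | (A2 | A3)) = 1 − 0.96 = 0.04
  → value = 0.0400
Under Zadeh (min–max):
  A2 | A3 = max(a, b) on (0.08, 0.80) = 0.80
  A2 | (A2 | A3) = max(a, b) on (0.08, 0.80) = 0.80
  ~(A2 | (A2 | A3)) = 1 − 0.80 = 0.20
  → value = 0.2000
|0.0400 − 0.2000| = 0.160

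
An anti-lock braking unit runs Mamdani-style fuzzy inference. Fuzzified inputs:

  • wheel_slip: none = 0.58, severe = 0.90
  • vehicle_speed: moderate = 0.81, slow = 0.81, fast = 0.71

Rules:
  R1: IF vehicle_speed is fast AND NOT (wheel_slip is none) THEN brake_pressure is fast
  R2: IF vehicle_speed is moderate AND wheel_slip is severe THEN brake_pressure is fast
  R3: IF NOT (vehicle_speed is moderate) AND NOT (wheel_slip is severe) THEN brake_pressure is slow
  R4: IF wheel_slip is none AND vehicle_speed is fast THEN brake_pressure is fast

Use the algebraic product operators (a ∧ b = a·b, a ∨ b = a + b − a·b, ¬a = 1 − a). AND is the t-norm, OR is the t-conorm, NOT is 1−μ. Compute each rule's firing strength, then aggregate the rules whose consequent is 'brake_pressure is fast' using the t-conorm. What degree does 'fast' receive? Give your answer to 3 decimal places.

0.888

R1: fast=0.71, ¬none=1−0.58=0.42; AND[a·b] → w = 0.2982
R2: moderate=0.81, severe=0.90; AND[a·b] → w = 0.7290
R3: ¬moderate=1−0.81=0.19, ¬severe=1−0.90=0.10; AND[a·b] → w = 0.0190
R4: none=0.58, fast=0.71; AND[a·b] → w = 0.4118
Rules with consequent 'fast': {R1, R2, R4} → strengths 0.2982, 0.7290, 0.4118
Aggregate via t-conorm [a + b − a·b]: 0.8881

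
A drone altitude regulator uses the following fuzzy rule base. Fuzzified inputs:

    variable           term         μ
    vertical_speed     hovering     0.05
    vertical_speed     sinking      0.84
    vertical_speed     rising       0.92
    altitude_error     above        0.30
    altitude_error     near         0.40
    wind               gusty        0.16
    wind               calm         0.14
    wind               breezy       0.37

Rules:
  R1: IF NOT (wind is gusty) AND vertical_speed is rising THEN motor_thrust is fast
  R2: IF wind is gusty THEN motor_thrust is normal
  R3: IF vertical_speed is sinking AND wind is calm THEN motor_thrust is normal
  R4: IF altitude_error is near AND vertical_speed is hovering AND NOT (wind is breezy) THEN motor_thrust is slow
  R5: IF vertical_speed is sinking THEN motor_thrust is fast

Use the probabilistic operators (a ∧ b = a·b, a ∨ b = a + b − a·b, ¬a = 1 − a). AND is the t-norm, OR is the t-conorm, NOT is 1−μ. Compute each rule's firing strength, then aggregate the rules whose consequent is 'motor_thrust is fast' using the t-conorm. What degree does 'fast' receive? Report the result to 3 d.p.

R1: ¬gusty=1−0.16=0.84, rising=0.92; AND[a·b] → w = 0.7728
R2: gusty=0.16 → w = 0.1600
R3: sinking=0.84, calm=0.14; AND[a·b] → w = 0.1176
R4: near=0.40, hovering=0.05, ¬breezy=1−0.37=0.63; AND[a·b] → w = 0.0126
R5: sinking=0.84 → w = 0.8400
Rules with consequent 'fast': {R1, R5} → strengths 0.7728, 0.8400
Aggregate via t-conorm [a + b − a·b]: 0.9636

0.964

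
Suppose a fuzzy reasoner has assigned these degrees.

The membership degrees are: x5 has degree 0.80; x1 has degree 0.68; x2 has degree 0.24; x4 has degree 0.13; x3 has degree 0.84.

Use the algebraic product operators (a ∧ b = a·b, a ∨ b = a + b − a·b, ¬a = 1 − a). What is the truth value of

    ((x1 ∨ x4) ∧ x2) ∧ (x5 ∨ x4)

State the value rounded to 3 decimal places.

0.143

x1 ∨ x4 = a + b − a·b on (0.6800, 0.1300) = 0.7216
(x1 ∨ x4) ∧ x2 = a·b on (0.7216, 0.2400) = 0.1732
x5 ∨ x4 = a + b − a·b on (0.8000, 0.1300) = 0.8260
((x1 ∨ x4) ∧ x2) ∧ (x5 ∨ x4) = a·b on (0.1732, 0.8260) = 0.1430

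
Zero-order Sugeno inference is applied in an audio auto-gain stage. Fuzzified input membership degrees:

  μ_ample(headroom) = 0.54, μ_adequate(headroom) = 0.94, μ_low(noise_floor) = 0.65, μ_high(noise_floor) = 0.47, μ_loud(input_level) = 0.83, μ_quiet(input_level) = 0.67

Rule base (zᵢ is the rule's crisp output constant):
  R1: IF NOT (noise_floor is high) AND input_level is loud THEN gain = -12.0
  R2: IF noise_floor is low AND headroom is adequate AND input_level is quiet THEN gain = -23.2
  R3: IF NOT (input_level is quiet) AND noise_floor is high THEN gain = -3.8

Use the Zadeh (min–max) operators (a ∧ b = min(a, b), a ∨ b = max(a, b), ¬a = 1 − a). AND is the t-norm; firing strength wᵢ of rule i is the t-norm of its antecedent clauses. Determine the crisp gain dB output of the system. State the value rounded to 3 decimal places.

R1 (z=-12.0): ¬high=1−0.47=0.53, loud=0.83; AND[min(a, b)] → w = 0.53
R2 (z=-23.2): low=0.65, adequate=0.94, quiet=0.67; AND[min(a, b)] → w = 0.65
R3 (z=-3.8): ¬quiet=1−0.67=0.33, high=0.47; AND[min(a, b)] → w = 0.33
Weighted average = (0.53·-12.0 + 0.65·-23.2 + 0.33·-3.8) / (0.53 + 0.65 + 0.33)
  = -22.6940 / 1.5100 = -15.029

-15.029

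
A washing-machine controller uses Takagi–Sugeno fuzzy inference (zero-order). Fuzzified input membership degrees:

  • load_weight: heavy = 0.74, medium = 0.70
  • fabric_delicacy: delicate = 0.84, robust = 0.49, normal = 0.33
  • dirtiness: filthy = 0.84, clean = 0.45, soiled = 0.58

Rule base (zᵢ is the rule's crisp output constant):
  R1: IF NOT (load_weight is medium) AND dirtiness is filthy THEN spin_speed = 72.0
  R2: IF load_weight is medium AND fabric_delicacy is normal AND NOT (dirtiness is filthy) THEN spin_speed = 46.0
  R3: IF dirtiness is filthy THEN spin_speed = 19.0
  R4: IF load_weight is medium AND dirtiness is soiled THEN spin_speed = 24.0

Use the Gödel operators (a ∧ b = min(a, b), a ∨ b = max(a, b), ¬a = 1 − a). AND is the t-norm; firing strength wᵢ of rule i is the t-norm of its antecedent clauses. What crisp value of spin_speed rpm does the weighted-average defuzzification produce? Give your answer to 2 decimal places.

R1 (z=72.0): ¬medium=1−0.70=0.30, filthy=0.84; AND[min(a, b)] → w = 0.30
R2 (z=46.0): medium=0.70, normal=0.33, ¬filthy=1−0.84=0.16; AND[min(a, b)] → w = 0.16
R3 (z=19.0): filthy=0.84 → w = 0.84
R4 (z=24.0): medium=0.70, soiled=0.58; AND[min(a, b)] → w = 0.58
Weighted average = (0.30·72.0 + 0.16·46.0 + 0.84·19.0 + 0.58·24.0) / (0.30 + 0.16 + 0.84 + 0.58)
  = 58.8400 / 1.8800 = 31.30

31.30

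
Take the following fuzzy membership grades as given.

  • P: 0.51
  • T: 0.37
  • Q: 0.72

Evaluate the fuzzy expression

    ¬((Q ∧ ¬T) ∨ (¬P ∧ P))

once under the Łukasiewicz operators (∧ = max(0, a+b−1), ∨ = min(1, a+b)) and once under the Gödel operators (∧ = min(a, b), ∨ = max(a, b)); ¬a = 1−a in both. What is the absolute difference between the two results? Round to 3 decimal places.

Under Łukasiewicz:
  ¬T = 1 − 0.37 = 0.63
  Q ∧ ¬T = max(0, a+b−1) on (0.72, 0.63) = 0.35
  ¬P = 1 − 0.51 = 0.49
  ¬P ∧ P = max(0, a+b−1) on (0.49, 0.51) = 0.00
  (Q ∧ ¬T) ∨ (¬P ∧ P) = min(1, a+b) on (0.35, 0.00) = 0.35
  ¬((Q ∧ ¬T) ∨ (¬P ∧ P)) = 1 − 0.35 = 0.65
  → value = 0.6500
Under Gödel:
  ¬T = 1 − 0.37 = 0.63
  Q ∧ ¬T = min(a, b) on (0.72, 0.63) = 0.63
  ¬P = 1 − 0.51 = 0.49
  ¬P ∧ P = min(a, b) on (0.49, 0.51) = 0.49
  (Q ∧ ¬T) ∨ (¬P ∧ P) = max(a, b) on (0.63, 0.49) = 0.63
  ¬((Q ∧ ¬T) ∨ (¬P ∧ P)) = 1 − 0.63 = 0.37
  → value = 0.3700
|0.6500 − 0.3700| = 0.280

0.280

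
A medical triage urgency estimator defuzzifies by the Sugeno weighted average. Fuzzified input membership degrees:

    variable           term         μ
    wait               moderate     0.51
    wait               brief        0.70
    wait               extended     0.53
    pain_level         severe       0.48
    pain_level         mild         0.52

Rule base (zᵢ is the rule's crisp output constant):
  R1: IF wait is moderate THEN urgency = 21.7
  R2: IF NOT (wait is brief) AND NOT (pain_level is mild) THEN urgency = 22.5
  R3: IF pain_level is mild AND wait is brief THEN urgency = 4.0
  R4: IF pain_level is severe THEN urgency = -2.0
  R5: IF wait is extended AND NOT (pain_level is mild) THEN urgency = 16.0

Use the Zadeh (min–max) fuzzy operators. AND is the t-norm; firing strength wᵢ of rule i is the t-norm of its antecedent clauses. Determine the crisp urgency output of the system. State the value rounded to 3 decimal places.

R1 (z=21.7): moderate=0.51 → w = 0.51
R2 (z=22.5): ¬brief=1−0.70=0.30, ¬mild=1−0.52=0.48; AND[min(a, b)] → w = 0.30
R3 (z=4.0): mild=0.52, brief=0.70; AND[min(a, b)] → w = 0.52
R4 (z=-2.0): severe=0.48 → w = 0.48
R5 (z=16.0): extended=0.53, ¬mild=1−0.52=0.48; AND[min(a, b)] → w = 0.48
Weighted average = (0.51·21.7 + 0.30·22.5 + 0.52·4.0 + 0.48·-2.0 + 0.48·16.0) / (0.51 + 0.30 + 0.52 + 0.48 + 0.48)
  = 26.6170 / 2.2900 = 11.623

11.623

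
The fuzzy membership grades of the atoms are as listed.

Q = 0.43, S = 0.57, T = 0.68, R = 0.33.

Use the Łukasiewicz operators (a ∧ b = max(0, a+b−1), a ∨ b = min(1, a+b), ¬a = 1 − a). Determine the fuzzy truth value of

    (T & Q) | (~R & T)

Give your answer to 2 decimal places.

T & Q = max(0, a+b−1) on (0.68, 0.43) = 0.11
~R = 1 − 0.33 = 0.67
~R & T = max(0, a+b−1) on (0.67, 0.68) = 0.35
(T & Q) | (~R & T) = min(1, a+b) on (0.11, 0.35) = 0.46

0.46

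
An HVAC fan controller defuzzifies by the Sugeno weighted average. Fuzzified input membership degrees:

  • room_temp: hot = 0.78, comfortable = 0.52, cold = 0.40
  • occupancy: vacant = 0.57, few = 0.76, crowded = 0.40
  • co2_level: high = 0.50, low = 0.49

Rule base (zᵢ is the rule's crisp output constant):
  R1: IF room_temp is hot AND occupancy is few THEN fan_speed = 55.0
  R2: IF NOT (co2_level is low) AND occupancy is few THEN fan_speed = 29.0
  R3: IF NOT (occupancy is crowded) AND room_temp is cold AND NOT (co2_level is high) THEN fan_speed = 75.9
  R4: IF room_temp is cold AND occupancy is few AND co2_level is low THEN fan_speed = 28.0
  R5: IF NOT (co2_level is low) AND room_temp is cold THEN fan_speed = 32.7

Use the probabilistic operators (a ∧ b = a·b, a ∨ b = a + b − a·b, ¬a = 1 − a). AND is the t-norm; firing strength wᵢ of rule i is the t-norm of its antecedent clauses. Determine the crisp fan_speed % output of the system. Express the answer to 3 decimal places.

R1 (z=55.0): hot=0.78, few=0.76; AND[a·b] → w = 0.5928
R2 (z=29.0): ¬low=1−0.49=0.51, few=0.76; AND[a·b] → w = 0.3876
R3 (z=75.9): ¬crowded=1−0.40=0.60, cold=0.40, ¬high=1−0.50=0.50; AND[a·b] → w = 0.1200
R4 (z=28.0): cold=0.40, few=0.76, low=0.49; AND[a·b] → w = 0.1490
R5 (z=32.7): ¬low=1−0.49=0.51, cold=0.40; AND[a·b] → w = 0.2040
Weighted average = (0.5928·55.0 + 0.3876·29.0 + 0.1200·75.9 + 0.1490·28.0 + 0.2040·32.7) / (0.5928 + 0.3876 + 0.1200 + 0.1490 + 0.2040)
  = 63.7941 / 1.4534 = 43.894

43.894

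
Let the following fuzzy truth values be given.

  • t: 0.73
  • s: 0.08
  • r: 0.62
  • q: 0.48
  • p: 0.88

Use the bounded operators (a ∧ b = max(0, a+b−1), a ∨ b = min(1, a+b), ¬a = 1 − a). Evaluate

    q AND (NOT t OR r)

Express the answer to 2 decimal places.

NOT t = 1 − 0.73 = 0.27
NOT t OR r = min(1, a+b) on (0.27, 0.62) = 0.89
q AND (NOT t OR r) = max(0, a+b−1) on (0.48, 0.89) = 0.37

0.37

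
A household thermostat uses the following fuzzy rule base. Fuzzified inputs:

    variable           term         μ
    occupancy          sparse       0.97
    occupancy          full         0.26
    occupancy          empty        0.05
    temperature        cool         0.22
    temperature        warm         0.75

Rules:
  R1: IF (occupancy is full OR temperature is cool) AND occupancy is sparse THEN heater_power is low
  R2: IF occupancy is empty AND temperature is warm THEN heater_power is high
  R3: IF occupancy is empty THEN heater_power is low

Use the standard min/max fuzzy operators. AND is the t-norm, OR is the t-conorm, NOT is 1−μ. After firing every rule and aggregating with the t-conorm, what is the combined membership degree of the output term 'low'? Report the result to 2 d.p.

R1: (full=0.26 OR cool=0.22) = 0.26; AND[min(a, b)] with sparse=0.97 → w = 0.26
R2: empty=0.05, warm=0.75; AND[min(a, b)] → w = 0.05
R3: empty=0.05 → w = 0.05
Rules with consequent 'low': {R1, R3} → strengths 0.26, 0.05
Aggregate via t-conorm [max(a, b)]: 0.26

0.26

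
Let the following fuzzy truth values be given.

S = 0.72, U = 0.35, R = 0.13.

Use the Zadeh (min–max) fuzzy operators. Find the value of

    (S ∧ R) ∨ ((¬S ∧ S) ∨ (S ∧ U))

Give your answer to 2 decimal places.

0.35

S ∧ R = min(a, b) on (0.72, 0.13) = 0.13
¬S = 1 − 0.72 = 0.28
¬S ∧ S = min(a, b) on (0.28, 0.72) = 0.28
S ∧ U = min(a, b) on (0.72, 0.35) = 0.35
(¬S ∧ S) ∨ (S ∧ U) = max(a, b) on (0.28, 0.35) = 0.35
(S ∧ R) ∨ ((¬S ∧ S) ∨ (S ∧ U)) = max(a, b) on (0.13, 0.35) = 0.35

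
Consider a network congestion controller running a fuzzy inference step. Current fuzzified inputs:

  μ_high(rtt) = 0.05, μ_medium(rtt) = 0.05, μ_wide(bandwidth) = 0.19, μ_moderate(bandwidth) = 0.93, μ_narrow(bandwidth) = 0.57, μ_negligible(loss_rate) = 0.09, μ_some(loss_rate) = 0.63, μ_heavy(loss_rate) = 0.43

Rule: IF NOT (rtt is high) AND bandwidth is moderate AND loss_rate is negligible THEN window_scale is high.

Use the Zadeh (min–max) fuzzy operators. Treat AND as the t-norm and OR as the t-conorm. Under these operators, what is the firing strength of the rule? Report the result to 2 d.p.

firing strength: ¬high=1−0.05=0.95, moderate=0.93, negligible=0.09; AND[min(a, b)] → w = 0.09

0.09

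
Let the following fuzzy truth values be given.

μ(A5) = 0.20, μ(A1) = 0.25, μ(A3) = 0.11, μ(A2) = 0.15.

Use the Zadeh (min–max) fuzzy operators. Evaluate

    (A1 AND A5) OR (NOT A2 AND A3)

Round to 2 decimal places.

A1 AND A5 = min(a, b) on (0.25, 0.20) = 0.20
NOT A2 = 1 − 0.15 = 0.85
NOT A2 AND A3 = min(a, b) on (0.85, 0.11) = 0.11
(A1 AND A5) OR (NOT A2 AND A3) = max(a, b) on (0.20, 0.11) = 0.20

0.20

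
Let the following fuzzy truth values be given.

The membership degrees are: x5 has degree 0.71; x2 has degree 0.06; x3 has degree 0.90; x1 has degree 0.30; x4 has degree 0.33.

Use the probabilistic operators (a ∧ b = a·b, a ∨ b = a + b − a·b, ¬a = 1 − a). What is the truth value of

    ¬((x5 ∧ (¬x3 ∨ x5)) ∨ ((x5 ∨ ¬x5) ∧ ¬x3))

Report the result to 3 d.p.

0.438

¬x3 = 1 − 0.9000 = 0.1000
¬x3 ∨ x5 = a + b − a·b on (0.1000, 0.7100) = 0.7390
x5 ∧ (¬x3 ∨ x5) = a·b on (0.7100, 0.7390) = 0.5247
¬x5 = 1 − 0.7100 = 0.2900
x5 ∨ ¬x5 = a + b − a·b on (0.7100, 0.2900) = 0.7941
¬x3 = 1 − 0.9000 = 0.1000
(x5 ∨ ¬x5) ∧ ¬x3 = a·b on (0.7941, 0.1000) = 0.0794
(x5 ∧ (¬x3 ∨ x5)) ∨ ((x5 ∨ ¬x5) ∧ ¬x3) = a + b − a·b on (0.5247, 0.0794) = 0.5624
¬((x5 ∧ (¬x3 ∨ x5)) ∨ ((x5 ∨ ¬x5) ∧ ¬x3)) = 1 − 0.5624 = 0.4376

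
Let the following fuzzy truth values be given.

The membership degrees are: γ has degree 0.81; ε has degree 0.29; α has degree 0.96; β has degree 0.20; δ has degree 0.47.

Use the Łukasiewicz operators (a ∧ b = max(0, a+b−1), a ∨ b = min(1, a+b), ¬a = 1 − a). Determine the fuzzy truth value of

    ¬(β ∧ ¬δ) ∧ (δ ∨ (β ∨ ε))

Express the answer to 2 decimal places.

0.96

¬δ = 1 − 0.47 = 0.53
β ∧ ¬δ = max(0, a+b−1) on (0.20, 0.53) = 0.00
¬(β ∧ ¬δ) = 1 − 0.00 = 1.00
β ∨ ε = min(1, a+b) on (0.20, 0.29) = 0.49
δ ∨ (β ∨ ε) = min(1, a+b) on (0.47, 0.49) = 0.96
¬(β ∧ ¬δ) ∧ (δ ∨ (β ∨ ε)) = max(0, a+b−1) on (1.00, 0.96) = 0.96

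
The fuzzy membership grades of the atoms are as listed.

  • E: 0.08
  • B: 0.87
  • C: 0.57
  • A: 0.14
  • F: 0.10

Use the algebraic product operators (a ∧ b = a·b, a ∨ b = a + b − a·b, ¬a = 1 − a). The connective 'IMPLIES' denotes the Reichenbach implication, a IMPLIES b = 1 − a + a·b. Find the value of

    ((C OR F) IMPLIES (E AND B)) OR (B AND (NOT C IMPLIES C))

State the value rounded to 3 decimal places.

C OR F = a + b − a·b on (0.5700, 0.1000) = 0.6130
E AND B = a·b on (0.0800, 0.8700) = 0.0696
(C OR F) IMPLIES (E AND B)  [Reichenbach: 1 − a + a·b] with a=0.6130, b=0.0696 → 0.4297
NOT C = 1 − 0.5700 = 0.4300
NOT C IMPLIES C  [Reichenbach: 1 − a + a·b] with a=0.4300, b=0.5700 → 0.8151
B AND (NOT C IMPLIES C) = a·b on (0.8700, 0.8151) = 0.7091
((C OR F) IMPLIES (E AND B)) OR (B AND (NOT C IMPLIES C)) = a + b − a·b on (0.4297, 0.7091) = 0.8341

0.834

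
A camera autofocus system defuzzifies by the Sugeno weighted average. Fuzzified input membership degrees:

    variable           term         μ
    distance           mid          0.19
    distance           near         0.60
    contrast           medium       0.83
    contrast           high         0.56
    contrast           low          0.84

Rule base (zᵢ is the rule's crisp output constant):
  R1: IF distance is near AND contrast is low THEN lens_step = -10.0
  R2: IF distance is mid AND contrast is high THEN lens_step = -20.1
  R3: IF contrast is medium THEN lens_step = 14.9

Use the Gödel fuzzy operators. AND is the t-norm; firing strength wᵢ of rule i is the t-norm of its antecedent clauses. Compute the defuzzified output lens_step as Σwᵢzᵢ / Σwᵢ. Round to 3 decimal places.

R1 (z=-10.0): near=0.60, low=0.84; AND[min(a, b)] → w = 0.60
R2 (z=-20.1): mid=0.19, high=0.56; AND[min(a, b)] → w = 0.19
R3 (z=14.9): medium=0.83 → w = 0.83
Weighted average = (0.60·-10.0 + 0.19·-20.1 + 0.83·14.9) / (0.60 + 0.19 + 0.83)
  = 2.5480 / 1.6200 = 1.573

1.573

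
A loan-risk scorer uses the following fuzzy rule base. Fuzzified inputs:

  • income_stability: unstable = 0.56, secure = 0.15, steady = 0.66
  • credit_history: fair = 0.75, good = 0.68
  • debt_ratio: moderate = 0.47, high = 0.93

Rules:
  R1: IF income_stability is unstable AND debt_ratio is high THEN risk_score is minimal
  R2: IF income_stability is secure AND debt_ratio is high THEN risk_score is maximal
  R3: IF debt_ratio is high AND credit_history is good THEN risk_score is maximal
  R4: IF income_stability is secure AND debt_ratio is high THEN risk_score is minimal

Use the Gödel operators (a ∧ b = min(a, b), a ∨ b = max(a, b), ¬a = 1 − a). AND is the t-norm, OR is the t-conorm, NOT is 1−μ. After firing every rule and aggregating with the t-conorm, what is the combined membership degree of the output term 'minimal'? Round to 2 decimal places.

0.56

R1: unstable=0.56, high=0.93; AND[min(a, b)] → w = 0.56
R2: secure=0.15, high=0.93; AND[min(a, b)] → w = 0.15
R3: high=0.93, good=0.68; AND[min(a, b)] → w = 0.68
R4: secure=0.15, high=0.93; AND[min(a, b)] → w = 0.15
Rules with consequent 'minimal': {R1, R4} → strengths 0.56, 0.15
Aggregate via t-conorm [max(a, b)]: 0.56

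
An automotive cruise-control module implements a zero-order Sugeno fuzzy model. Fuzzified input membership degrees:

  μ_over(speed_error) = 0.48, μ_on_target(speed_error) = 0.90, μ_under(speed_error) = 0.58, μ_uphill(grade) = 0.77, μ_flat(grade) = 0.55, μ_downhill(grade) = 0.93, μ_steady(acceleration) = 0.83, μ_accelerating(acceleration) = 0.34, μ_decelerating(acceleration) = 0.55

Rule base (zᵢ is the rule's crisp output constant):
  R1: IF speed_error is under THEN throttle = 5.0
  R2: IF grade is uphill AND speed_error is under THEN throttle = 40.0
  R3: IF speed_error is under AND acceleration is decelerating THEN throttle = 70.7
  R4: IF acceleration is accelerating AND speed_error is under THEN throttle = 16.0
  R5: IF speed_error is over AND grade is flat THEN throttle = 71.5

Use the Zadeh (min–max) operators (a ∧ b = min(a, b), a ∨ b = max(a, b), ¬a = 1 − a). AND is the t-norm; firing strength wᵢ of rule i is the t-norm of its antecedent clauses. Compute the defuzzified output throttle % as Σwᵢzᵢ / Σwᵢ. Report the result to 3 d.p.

41.401

R1 (z=5.0): under=0.58 → w = 0.58
R2 (z=40.0): uphill=0.77, under=0.58; AND[min(a, b)] → w = 0.58
R3 (z=70.7): under=0.58, decelerating=0.55; AND[min(a, b)] → w = 0.55
R4 (z=16.0): accelerating=0.34, under=0.58; AND[min(a, b)] → w = 0.34
R5 (z=71.5): over=0.48, flat=0.55; AND[min(a, b)] → w = 0.48
Weighted average = (0.58·5.0 + 0.58·40.0 + 0.55·70.7 + 0.34·16.0 + 0.48·71.5) / (0.58 + 0.58 + 0.55 + 0.34 + 0.48)
  = 104.7450 / 2.5300 = 41.401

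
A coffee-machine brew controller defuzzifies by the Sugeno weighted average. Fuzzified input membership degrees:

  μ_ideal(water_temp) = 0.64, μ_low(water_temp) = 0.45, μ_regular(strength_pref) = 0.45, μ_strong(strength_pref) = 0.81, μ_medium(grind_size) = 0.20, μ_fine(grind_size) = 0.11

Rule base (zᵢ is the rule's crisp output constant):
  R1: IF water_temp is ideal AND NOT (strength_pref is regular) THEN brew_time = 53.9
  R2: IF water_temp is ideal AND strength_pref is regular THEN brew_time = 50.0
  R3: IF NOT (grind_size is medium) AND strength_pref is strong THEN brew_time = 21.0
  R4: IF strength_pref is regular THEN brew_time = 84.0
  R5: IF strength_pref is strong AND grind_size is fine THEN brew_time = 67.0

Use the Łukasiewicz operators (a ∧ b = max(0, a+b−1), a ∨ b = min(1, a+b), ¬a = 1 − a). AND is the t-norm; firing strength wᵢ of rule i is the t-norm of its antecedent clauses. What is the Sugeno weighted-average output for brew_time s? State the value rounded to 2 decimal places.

R1 (z=53.9): ideal=0.64, ¬regular=1−0.45=0.55; AND[max(0, a+b−1)] → w = 0.19
R2 (z=50.0): ideal=0.64, regular=0.45; AND[max(0, a+b−1)] → w = 0.09
R3 (z=21.0): ¬medium=1−0.20=0.80, strong=0.81; AND[max(0, a+b−1)] → w = 0.61
R4 (z=84.0): regular=0.45 → w = 0.45
R5 (z=67.0): strong=0.81, fine=0.11; AND[max(0, a+b−1)] → w = 0.00
Weighted average = (0.19·53.9 + 0.09·50.0 + 0.61·21.0 + 0.45·84.0 + 0.00·67.0) / (0.19 + 0.09 + 0.61 + 0.45 + 0.00)
  = 65.3510 / 1.3400 = 48.77

48.77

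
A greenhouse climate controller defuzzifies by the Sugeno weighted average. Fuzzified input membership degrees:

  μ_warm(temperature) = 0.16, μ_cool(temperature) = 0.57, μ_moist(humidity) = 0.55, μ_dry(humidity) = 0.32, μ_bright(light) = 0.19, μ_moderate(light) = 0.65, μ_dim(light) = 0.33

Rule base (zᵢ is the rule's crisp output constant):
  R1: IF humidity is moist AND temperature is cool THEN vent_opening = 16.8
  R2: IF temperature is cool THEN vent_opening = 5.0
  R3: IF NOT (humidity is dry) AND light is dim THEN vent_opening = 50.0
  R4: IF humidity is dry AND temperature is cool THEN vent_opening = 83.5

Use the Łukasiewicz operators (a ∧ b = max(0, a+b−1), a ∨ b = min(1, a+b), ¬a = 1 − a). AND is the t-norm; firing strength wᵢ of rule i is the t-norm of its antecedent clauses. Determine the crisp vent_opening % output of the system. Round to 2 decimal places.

7.67

R1 (z=16.8): moist=0.55, cool=0.57; AND[max(0, a+b−1)] → w = 0.12
R2 (z=5.0): cool=0.57 → w = 0.57
R3 (z=50.0): ¬dry=1−0.32=0.68, dim=0.33; AND[max(0, a+b−1)] → w = 0.01
R4 (z=83.5): dry=0.32, cool=0.57; AND[max(0, a+b−1)] → w = 0.00
Weighted average = (0.12·16.8 + 0.57·5.0 + 0.01·50.0 + 0.00·83.5) / (0.12 + 0.57 + 0.01 + 0.00)
  = 5.3660 / 0.7000 = 7.67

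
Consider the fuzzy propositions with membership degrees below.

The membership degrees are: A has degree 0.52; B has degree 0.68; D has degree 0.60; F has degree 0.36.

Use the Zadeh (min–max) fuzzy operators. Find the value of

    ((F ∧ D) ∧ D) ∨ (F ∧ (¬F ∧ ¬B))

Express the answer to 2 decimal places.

0.36

F ∧ D = min(a, b) on (0.36, 0.60) = 0.36
(F ∧ D) ∧ D = min(a, b) on (0.36, 0.60) = 0.36
¬F = 1 − 0.36 = 0.64
¬B = 1 − 0.68 = 0.32
¬F ∧ ¬B = min(a, b) on (0.64, 0.32) = 0.32
F ∧ (¬F ∧ ¬B) = min(a, b) on (0.36, 0.32) = 0.32
((F ∧ D) ∧ D) ∨ (F ∧ (¬F ∧ ¬B)) = max(a, b) on (0.36, 0.32) = 0.36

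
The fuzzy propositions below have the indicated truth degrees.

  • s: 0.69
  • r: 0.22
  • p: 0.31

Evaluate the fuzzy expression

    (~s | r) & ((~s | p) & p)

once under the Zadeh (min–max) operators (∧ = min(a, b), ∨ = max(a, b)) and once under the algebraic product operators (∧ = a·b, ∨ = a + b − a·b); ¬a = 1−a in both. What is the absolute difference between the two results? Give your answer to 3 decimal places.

Under Zadeh (min–max):
  ~s = 1 − 0.69 = 0.31
  ~s | r = max(a, b) on (0.31, 0.22) = 0.31
  ~s = 1 − 0.69 = 0.31
  ~s | p = max(a, b) on (0.31, 0.31) = 0.31
  (~s | p) & p = min(a, b) on (0.31, 0.31) = 0.31
  (~s | r) & ((~s | p) & p) = min(a, b) on (0.31, 0.31) = 0.31
  → value = 0.3100
Under algebraic product:
  ~s = 1 − 0.6900 = 0.3100
  ~s | r = a + b − a·b on (0.3100, 0.2200) = 0.4618
  ~s = 1 − 0.6900 = 0.3100
  ~s | p = a + b − a·b on (0.3100, 0.3100) = 0.5239
  (~s | p) & p = a·b on (0.5239, 0.3100) = 0.1624
  (~s | r) & ((~s | p) & p) = a·b on (0.4618, 0.1624) = 0.0750
  → value = 0.0750
|0.3100 − 0.0750| = 0.235

0.235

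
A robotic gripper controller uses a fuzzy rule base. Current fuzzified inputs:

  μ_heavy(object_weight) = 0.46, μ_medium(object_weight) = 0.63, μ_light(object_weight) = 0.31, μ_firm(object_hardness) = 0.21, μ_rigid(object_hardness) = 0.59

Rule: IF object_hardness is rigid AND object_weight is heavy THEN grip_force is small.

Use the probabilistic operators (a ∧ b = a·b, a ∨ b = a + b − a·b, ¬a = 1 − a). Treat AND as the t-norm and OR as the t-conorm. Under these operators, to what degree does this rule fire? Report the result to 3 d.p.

0.271

firing strength: rigid=0.59, heavy=0.46; AND[a·b] → w = 0.2714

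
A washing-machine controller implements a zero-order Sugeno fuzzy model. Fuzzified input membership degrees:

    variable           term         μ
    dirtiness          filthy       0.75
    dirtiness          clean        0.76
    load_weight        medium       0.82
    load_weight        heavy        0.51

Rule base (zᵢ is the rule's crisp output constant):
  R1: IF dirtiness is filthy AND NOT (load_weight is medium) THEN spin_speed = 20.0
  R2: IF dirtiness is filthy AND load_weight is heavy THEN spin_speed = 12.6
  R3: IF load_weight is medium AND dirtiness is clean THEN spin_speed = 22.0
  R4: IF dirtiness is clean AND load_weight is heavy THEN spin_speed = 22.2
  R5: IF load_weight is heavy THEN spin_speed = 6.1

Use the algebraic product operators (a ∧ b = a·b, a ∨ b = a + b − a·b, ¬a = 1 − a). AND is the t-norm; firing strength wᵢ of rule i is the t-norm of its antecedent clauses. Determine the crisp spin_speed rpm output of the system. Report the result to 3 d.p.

R1 (z=20.0): filthy=0.75, ¬medium=1−0.82=0.18; AND[a·b] → w = 0.1350
R2 (z=12.6): filthy=0.75, heavy=0.51; AND[a·b] → w = 0.3825
R3 (z=22.0): medium=0.82, clean=0.76; AND[a·b] → w = 0.6232
R4 (z=22.2): clean=0.76, heavy=0.51; AND[a·b] → w = 0.3876
R5 (z=6.1): heavy=0.51 → w = 0.5100
Weighted average = (0.1350·20.0 + 0.3825·12.6 + 0.6232·22.0 + 0.3876·22.2 + 0.5100·6.1) / (0.1350 + 0.3825 + 0.6232 + 0.3876 + 0.5100)
  = 32.9456 / 2.0383 = 16.163

16.163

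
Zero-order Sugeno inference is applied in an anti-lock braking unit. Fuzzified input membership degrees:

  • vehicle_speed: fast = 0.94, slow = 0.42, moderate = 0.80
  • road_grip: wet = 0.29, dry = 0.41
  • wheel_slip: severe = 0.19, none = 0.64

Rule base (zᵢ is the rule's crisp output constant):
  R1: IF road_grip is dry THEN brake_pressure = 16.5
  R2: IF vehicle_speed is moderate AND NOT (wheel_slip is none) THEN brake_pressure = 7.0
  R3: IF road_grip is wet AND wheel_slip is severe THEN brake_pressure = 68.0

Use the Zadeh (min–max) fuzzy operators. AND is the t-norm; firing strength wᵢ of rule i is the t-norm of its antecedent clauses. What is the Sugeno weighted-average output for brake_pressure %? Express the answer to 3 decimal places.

23.130

R1 (z=16.5): dry=0.41 → w = 0.41
R2 (z=7.0): moderate=0.80, ¬none=1−0.64=0.36; AND[min(a, b)] → w = 0.36
R3 (z=68.0): wet=0.29, severe=0.19; AND[min(a, b)] → w = 0.19
Weighted average = (0.41·16.5 + 0.36·7.0 + 0.19·68.0) / (0.41 + 0.36 + 0.19)
  = 22.2050 / 0.9600 = 23.130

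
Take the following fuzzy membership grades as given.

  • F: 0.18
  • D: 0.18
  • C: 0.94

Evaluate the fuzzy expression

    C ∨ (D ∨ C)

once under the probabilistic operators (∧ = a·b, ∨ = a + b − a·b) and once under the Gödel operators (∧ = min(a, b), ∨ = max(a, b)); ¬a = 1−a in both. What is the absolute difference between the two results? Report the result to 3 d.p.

Under probabilistic:
  D ∨ C = a + b − a·b on (0.1800, 0.9400) = 0.9508
  C ∨ (D ∨ C) = a + b − a·b on (0.9400, 0.9508) = 0.9970
  → value = 0.9970
Under Gödel:
  D ∨ C = max(a, b) on (0.18, 0.94) = 0.94
  C ∨ (D ∨ C) = max(a, b) on (0.94, 0.94) = 0.94
  → value = 0.9400
|0.9970 − 0.9400| = 0.057

0.057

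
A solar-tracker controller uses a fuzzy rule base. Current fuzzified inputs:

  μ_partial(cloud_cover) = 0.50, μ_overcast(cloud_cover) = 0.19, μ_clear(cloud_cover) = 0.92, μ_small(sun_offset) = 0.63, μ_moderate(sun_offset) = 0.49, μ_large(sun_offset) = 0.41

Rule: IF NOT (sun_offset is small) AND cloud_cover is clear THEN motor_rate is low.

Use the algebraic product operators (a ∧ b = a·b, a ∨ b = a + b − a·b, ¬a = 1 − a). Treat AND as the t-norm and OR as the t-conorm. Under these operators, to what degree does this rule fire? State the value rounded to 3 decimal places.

firing strength: ¬small=1−0.63=0.37, clear=0.92; AND[a·b] → w = 0.3404

0.340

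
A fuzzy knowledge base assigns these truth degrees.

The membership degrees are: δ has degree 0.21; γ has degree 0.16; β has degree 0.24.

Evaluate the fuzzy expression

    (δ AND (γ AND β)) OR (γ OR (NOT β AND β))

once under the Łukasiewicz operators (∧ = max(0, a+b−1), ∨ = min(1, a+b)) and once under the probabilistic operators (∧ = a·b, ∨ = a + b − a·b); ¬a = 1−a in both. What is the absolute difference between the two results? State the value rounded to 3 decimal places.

Under Łukasiewicz:
  γ AND β = max(0, a+b−1) on (0.16, 0.24) = 0.00
  δ AND (γ AND β) = max(0, a+b−1) on (0.21, 0.00) = 0.00
  NOT β = 1 − 0.24 = 0.76
  NOT β AND β = max(0, a+b−1) on (0.76, 0.24) = 0.00
  γ OR (NOT β AND β) = min(1, a+b) on (0.16, 0.00) = 0.16
  (δ AND (γ AND β)) OR (γ OR (NOT β AND β)) = min(1, a+b) on (0.00, 0.16) = 0.16
  → value = 0.1600
Under probabilistic:
  γ AND β = a·b on (0.1600, 0.2400) = 0.0384
  δ AND (γ AND β) = a·b on (0.2100, 0.0384) = 0.0081
  NOT β = 1 − 0.2400 = 0.7600
  NOT β AND β = a·b on (0.7600, 0.2400) = 0.1824
  γ OR (NOT β AND β) = a + b − a·b on (0.1600, 0.1824) = 0.3132
  (δ AND (γ AND β)) OR (γ OR (NOT β AND β)) = a + b − a·b on (0.0081, 0.3132) = 0.3188
  → value = 0.3188
|0.1600 − 0.3188| = 0.159

0.159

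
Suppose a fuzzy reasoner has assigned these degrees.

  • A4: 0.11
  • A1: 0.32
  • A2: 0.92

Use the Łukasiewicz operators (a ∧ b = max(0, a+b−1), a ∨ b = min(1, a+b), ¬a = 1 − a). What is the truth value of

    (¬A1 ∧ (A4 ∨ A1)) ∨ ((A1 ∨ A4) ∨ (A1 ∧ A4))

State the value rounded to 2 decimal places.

¬A1 = 1 − 0.32 = 0.68
A4 ∨ A1 = min(1, a+b) on (0.11, 0.32) = 0.43
¬A1 ∧ (A4 ∨ A1) = max(0, a+b−1) on (0.68, 0.43) = 0.11
A1 ∨ A4 = min(1, a+b) on (0.32, 0.11) = 0.43
A1 ∧ A4 = max(0, a+b−1) on (0.32, 0.11) = 0.00
(A1 ∨ A4) ∨ (A1 ∧ A4) = min(1, a+b) on (0.43, 0.00) = 0.43
(¬A1 ∧ (A4 ∨ A1)) ∨ ((A1 ∨ A4) ∨ (A1 ∧ A4)) = min(1, a+b) on (0.11, 0.43) = 0.54

0.54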